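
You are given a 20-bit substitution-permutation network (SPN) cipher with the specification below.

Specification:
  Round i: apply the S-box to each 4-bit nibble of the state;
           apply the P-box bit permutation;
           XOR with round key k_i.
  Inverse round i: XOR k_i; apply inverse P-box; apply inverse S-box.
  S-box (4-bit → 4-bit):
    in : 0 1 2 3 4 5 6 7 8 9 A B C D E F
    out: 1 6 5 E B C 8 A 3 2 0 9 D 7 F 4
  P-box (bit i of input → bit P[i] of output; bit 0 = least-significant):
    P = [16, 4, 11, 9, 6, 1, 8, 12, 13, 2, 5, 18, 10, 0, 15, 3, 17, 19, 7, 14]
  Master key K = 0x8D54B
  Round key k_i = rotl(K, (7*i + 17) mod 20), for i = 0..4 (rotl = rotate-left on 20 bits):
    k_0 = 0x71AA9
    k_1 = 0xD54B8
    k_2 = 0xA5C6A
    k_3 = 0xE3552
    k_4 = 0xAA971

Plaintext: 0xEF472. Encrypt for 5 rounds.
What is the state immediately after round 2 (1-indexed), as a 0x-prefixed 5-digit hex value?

s_0 = plaintext = 0xEF472
s_1 = Round(s_0, k_0) = 0x8E22F
s_2 = Round(s_1, k_1) = 0x7F9D1
s_3 = Round(s_2, k_2) = 0x2953C
s_4 = Round(s_3, k_3) = 0x92EF1
s_5 = Round(s_4, k_4) = 0x60445

0x7F9D1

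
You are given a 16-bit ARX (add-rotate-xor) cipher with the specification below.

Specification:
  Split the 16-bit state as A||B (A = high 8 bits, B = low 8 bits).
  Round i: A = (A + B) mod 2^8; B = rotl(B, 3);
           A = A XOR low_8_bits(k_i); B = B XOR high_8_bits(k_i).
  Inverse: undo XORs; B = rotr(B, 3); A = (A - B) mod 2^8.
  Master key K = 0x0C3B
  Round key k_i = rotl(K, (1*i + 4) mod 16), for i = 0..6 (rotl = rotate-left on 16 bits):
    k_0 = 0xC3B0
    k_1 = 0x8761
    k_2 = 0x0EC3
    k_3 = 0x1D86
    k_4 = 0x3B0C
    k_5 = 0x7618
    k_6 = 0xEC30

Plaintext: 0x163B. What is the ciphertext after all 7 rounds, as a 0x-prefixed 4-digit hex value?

0xBBE0

s_0 = plaintext = 0x163B
s_1 = Round(s_0, k_0) = 0xE11A
s_2 = Round(s_1, k_1) = 0x9A57
s_3 = Round(s_2, k_2) = 0x32B4
s_4 = Round(s_3, k_3) = 0x60B8
s_5 = Round(s_4, k_4) = 0x14FE
s_6 = Round(s_5, k_5) = 0x0A81
s_7 = Round(s_6, k_6) = 0xBBE0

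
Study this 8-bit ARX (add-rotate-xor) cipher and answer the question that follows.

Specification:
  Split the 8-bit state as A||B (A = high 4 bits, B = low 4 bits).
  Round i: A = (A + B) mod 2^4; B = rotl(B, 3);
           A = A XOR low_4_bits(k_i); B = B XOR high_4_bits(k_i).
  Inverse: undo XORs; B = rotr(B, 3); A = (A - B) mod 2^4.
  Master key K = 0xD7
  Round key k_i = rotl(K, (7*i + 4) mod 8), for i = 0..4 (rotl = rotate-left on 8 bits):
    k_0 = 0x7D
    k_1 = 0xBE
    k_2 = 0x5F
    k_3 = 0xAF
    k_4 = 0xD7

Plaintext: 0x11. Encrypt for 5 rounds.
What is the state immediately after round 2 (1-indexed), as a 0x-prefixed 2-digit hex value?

s_0 = plaintext = 0x11
s_1 = Round(s_0, k_0) = 0xFF
s_2 = Round(s_1, k_1) = 0x04
s_3 = Round(s_2, k_2) = 0xB7
s_4 = Round(s_3, k_3) = 0xD1
s_5 = Round(s_4, k_4) = 0x95

0x04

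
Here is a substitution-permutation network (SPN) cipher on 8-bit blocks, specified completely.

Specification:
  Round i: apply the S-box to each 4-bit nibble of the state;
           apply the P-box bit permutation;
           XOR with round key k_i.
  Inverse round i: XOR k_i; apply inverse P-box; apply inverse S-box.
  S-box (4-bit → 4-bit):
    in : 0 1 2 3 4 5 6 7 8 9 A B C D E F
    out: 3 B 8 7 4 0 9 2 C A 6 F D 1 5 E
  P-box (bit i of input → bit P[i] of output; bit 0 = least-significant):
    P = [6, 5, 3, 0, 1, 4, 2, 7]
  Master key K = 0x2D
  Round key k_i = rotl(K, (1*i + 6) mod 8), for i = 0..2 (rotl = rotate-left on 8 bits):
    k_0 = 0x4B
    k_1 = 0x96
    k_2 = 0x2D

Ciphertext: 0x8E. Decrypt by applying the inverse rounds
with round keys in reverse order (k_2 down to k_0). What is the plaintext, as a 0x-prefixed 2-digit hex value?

0x90

s_0 = ciphertext = 0x8E
s_1 = InvRound(s_0, k_2) = 0x69
s_2 = InvRound(s_1, k_1) = 0xBB
s_3 = InvRound(s_2, k_0) = 0x90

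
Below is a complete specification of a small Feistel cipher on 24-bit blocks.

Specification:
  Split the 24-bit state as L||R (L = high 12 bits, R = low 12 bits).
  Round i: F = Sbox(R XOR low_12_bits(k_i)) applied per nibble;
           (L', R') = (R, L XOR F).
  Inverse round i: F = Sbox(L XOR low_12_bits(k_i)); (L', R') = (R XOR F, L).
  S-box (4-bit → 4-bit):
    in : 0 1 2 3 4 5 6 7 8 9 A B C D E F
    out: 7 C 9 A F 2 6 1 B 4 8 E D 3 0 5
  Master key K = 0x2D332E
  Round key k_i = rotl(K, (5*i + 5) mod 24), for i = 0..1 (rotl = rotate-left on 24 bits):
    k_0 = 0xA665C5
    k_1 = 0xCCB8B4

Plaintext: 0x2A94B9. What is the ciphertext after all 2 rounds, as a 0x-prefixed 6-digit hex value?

0xEB42CE

s_0 = plaintext = 0x2A94B9
s_1 = Round(s_0, k_0) = 0x4B9EB4
s_2 = Round(s_1, k_1) = 0xEB42CE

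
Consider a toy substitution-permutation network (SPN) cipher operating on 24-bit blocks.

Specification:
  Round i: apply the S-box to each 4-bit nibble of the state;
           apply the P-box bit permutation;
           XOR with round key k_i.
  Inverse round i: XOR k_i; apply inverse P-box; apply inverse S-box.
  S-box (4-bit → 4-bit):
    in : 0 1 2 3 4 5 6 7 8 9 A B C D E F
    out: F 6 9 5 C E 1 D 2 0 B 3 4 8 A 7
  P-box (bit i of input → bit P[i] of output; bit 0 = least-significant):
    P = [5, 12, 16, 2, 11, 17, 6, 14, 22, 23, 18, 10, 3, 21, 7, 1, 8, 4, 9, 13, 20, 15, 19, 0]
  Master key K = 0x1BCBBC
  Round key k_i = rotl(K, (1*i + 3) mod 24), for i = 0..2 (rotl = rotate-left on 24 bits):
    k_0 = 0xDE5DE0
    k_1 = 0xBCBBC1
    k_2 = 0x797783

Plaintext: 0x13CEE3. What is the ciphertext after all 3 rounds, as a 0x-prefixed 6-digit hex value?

0x625914

s_0 = plaintext = 0x13CEE3
s_1 = Round(s_0, k_0) = 0x559A40
s_2 = Round(s_1, k_1) = 0x754DB4
s_3 = Round(s_2, k_2) = 0x625914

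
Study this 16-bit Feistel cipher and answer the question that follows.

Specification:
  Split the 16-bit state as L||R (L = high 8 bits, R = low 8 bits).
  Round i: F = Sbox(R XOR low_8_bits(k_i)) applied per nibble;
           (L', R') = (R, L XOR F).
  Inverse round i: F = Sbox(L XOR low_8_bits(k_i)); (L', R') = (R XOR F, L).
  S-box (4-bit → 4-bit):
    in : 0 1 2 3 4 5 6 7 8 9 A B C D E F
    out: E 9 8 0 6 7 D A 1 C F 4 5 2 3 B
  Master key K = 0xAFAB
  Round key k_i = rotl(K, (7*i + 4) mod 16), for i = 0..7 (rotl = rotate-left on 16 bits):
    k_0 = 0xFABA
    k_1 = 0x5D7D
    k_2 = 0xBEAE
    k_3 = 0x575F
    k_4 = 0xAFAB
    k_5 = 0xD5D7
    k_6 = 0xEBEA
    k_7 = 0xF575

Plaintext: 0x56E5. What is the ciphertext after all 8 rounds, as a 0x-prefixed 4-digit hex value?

0xC578

s_0 = plaintext = 0x56E5
s_1 = Round(s_0, k_0) = 0xE52D
s_2 = Round(s_1, k_1) = 0x2D9B
s_3 = Round(s_2, k_2) = 0x9B2A
s_4 = Round(s_3, k_3) = 0x2A3C
s_5 = Round(s_4, k_4) = 0x3CE0
s_6 = Round(s_5, k_5) = 0xE036
s_7 = Round(s_6, k_6) = 0x36C5
s_8 = Round(s_7, k_7) = 0xC578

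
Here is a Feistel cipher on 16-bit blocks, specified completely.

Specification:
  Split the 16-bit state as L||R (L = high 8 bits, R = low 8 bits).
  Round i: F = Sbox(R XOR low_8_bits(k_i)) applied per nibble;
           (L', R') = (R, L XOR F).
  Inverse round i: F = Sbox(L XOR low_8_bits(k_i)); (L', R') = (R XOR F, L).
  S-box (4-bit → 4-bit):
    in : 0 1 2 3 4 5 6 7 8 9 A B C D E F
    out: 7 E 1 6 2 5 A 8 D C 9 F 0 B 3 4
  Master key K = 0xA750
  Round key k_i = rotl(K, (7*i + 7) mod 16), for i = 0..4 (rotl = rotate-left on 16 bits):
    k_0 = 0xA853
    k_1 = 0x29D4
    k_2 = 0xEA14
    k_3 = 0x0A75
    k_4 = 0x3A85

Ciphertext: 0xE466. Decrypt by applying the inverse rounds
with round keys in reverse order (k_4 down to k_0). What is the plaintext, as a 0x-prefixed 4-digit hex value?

0x8EB9

s_0 = ciphertext = 0xE466
s_1 = InvRound(s_0, k_4) = 0xC8E4
s_2 = InvRound(s_1, k_3) = 0x1FC8
s_3 = InvRound(s_2, k_2) = 0xB71F
s_4 = InvRound(s_3, k_1) = 0xB9B7
s_5 = InvRound(s_4, k_0) = 0x8EB9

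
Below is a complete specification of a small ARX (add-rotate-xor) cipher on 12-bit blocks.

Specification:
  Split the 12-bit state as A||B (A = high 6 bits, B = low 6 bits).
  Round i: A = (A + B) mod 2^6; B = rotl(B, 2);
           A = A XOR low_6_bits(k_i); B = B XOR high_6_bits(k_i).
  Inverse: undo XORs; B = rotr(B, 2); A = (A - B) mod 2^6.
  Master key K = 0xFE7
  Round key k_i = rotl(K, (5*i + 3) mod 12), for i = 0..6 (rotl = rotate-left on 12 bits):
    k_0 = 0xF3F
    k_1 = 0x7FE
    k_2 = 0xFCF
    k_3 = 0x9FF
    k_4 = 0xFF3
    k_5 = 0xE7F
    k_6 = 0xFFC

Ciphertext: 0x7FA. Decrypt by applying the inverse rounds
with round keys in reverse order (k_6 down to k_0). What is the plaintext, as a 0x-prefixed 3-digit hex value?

0x2E3

s_0 = ciphertext = 0x7FA
s_1 = InvRound(s_0, k_6) = 0x491
s_2 = InvRound(s_1, k_5) = 0x8CA
s_3 = InvRound(s_2, k_4) = 0xCDD
s_4 = InvRound(s_3, k_3) = 0x7AE
s_5 = InvRound(s_4, k_2) = 0xF54
s_6 = InvRound(s_5, k_1) = 0x472
s_7 = InvRound(s_6, k_0) = 0x2E3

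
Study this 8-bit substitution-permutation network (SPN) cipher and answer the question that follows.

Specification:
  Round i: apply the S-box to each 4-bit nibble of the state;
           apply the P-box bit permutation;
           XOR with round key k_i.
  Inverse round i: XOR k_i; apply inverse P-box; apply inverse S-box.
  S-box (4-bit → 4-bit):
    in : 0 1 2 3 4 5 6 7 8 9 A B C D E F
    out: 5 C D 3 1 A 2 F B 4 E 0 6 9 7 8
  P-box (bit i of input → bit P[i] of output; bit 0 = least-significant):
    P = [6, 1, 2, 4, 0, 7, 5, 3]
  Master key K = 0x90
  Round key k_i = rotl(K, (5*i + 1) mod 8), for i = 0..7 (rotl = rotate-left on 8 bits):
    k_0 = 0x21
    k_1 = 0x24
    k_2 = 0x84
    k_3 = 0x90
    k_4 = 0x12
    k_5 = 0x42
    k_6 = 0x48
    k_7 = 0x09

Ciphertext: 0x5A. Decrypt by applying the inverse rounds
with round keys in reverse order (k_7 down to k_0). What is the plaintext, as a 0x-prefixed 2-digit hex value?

s_0 = ciphertext = 0x5A
s_1 = InvRound(s_0, k_7) = 0x48
s_2 = InvRound(s_1, k_6) = 0xBB
s_3 = InvRound(s_2, k_5) = 0x7D
s_4 = InvRound(s_3, k_4) = 0x2E
s_5 = InvRound(s_4, k_3) = 0xAA
s_6 = InvRound(s_5, k_2) = 0x1C
s_7 = InvRound(s_6, k_1) = 0x1F
s_8 = InvRound(s_7, k_0) = 0x1A

0x1A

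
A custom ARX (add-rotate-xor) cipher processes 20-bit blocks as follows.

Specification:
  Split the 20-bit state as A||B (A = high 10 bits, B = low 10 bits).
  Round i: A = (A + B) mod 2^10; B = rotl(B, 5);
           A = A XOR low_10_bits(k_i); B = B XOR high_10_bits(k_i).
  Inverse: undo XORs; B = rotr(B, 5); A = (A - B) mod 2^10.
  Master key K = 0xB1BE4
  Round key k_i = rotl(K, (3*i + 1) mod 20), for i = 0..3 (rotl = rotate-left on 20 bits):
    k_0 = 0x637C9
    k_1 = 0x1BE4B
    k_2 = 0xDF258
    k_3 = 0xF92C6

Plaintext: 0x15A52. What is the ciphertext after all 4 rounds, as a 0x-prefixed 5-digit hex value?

0x30BEE

s_0 = plaintext = 0x15A52
s_1 = Round(s_0, k_0) = 0x587DF
s_2 = Round(s_1, k_1) = 0xC2F91
s_3 = Round(s_2, k_2) = 0x31140
s_4 = Round(s_3, k_3) = 0x30BEE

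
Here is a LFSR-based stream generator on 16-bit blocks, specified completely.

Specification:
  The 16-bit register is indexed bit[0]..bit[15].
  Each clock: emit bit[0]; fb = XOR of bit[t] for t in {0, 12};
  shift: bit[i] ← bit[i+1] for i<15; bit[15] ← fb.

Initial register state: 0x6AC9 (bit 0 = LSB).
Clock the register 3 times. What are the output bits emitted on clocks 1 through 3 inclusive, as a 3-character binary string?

100

reg_0 = 0x6AC9
clock 1: out=1, reg = 0xB564
clock 2: out=0, reg = 0xDAB2
clock 3: out=0, reg = 0xED59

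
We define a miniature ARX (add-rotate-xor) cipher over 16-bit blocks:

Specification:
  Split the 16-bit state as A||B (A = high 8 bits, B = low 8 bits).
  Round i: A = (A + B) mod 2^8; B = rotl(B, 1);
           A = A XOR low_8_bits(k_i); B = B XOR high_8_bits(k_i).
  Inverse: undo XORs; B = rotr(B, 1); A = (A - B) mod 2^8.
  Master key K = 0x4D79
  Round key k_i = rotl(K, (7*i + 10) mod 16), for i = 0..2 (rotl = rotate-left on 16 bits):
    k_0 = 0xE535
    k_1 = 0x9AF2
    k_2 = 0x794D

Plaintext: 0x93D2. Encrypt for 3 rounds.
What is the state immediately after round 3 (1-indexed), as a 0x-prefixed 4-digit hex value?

s_0 = plaintext = 0x93D2
s_1 = Round(s_0, k_0) = 0x5040
s_2 = Round(s_1, k_1) = 0x621A
s_3 = Round(s_2, k_2) = 0x314D

0x314D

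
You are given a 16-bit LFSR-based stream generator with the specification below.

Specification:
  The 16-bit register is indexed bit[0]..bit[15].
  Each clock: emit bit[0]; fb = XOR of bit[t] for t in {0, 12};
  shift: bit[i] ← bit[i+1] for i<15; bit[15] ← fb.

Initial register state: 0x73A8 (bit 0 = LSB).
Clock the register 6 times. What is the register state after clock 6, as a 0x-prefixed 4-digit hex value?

0x7DCE

reg_0 = 0x73A8
clock 1: out=0, reg = 0xB9D4
clock 2: out=0, reg = 0xDCEA
clock 3: out=0, reg = 0xEE75
clock 4: out=1, reg = 0xF73A
clock 5: out=0, reg = 0xFB9D
clock 6: out=1, reg = 0x7DCE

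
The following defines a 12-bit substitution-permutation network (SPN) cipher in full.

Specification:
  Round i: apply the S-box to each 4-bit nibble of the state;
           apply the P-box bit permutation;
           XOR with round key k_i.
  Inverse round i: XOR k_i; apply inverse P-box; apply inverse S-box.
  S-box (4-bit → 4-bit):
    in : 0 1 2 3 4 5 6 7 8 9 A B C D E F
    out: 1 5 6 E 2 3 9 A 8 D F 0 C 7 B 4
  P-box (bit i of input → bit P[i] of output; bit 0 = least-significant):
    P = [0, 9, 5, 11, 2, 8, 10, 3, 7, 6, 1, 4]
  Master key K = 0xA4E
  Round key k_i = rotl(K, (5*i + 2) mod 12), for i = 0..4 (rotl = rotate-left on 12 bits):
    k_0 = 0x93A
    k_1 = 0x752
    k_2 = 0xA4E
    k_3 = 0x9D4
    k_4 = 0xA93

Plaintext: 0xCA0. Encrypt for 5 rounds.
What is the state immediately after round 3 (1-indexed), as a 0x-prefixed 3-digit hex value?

s_0 = plaintext = 0xCA0
s_1 = Round(s_0, k_0) = 0xC25
s_2 = Round(s_1, k_1) = 0x041
s_3 = Round(s_2, k_2) = 0xBEF
s_4 = Round(s_3, k_3) = 0x8F8
s_5 = Round(s_4, k_4) = 0x683

0xBEF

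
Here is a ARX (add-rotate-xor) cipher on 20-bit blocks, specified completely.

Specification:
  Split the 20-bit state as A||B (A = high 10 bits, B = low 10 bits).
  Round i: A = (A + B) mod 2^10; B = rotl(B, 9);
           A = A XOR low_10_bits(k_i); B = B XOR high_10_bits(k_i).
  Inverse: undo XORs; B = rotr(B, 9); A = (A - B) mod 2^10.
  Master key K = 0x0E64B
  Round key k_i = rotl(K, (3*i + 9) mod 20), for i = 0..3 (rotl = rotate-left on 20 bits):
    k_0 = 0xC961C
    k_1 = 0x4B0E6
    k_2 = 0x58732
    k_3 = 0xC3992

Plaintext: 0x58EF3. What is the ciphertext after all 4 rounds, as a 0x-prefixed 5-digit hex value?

s_0 = plaintext = 0x58EF3
s_1 = Round(s_0, k_0) = 0x9285C
s_2 = Round(s_1, k_1) = 0x90102
s_3 = Round(s_2, k_2) = 0x1C1E0
s_4 = Round(s_3, k_3) = 0xF0BFE

0xF0BFE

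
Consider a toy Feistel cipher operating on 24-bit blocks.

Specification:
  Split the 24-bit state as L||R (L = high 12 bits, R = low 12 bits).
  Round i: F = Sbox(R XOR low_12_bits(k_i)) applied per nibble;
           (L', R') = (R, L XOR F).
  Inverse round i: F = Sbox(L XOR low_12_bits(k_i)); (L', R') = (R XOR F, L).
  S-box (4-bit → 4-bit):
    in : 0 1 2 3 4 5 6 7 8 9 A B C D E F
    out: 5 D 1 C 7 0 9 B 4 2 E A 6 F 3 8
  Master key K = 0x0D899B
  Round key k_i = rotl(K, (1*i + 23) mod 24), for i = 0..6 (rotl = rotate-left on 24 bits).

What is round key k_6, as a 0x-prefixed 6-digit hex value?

K = 0x0D899B
k_0 = rotl(K, (1*0+23) mod 24) = rotl(K, 23) = 0x86C4CD
k_1 = rotl(K, (1*1+23) mod 24) = rotl(K, 0) = 0x0D899B
k_2 = rotl(K, (1*2+23) mod 24) = rotl(K, 1) = 0x1B1336
k_3 = rotl(K, (1*3+23) mod 24) = rotl(K, 2) = 0x36266C
k_4 = rotl(K, (1*4+23) mod 24) = rotl(K, 3) = 0x6C4CD8
k_5 = rotl(K, (1*5+23) mod 24) = rotl(K, 4) = 0xD899B0
k_6 = rotl(K, (1*6+23) mod 24) = rotl(K, 5) = 0xB13361

0xB13361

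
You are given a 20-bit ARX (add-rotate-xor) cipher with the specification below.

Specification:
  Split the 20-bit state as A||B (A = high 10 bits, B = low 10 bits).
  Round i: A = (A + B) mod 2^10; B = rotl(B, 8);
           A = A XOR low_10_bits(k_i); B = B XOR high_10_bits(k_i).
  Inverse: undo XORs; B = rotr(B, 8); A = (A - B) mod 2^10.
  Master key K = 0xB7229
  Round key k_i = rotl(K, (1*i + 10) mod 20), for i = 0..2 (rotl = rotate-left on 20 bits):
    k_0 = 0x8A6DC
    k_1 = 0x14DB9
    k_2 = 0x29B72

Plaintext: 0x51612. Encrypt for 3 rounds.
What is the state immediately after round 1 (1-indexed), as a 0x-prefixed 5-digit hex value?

s_0 = plaintext = 0x51612
s_1 = Round(s_0, k_0) = 0x62CAD
s_2 = Round(s_1, k_1) = 0xE0578
s_3 = Round(s_2, k_2) = 0xE2CF8

0x62CAD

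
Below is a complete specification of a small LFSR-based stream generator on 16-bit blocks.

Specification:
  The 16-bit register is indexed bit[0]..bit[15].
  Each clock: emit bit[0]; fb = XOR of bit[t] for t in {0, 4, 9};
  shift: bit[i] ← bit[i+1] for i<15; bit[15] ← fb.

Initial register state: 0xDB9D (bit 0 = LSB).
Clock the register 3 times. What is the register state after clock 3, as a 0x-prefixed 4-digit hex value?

reg_0 = 0xDB9D
clock 1: out=1, reg = 0xEDCE
clock 2: out=0, reg = 0x76E7
clock 3: out=1, reg = 0x3B73

0x3B73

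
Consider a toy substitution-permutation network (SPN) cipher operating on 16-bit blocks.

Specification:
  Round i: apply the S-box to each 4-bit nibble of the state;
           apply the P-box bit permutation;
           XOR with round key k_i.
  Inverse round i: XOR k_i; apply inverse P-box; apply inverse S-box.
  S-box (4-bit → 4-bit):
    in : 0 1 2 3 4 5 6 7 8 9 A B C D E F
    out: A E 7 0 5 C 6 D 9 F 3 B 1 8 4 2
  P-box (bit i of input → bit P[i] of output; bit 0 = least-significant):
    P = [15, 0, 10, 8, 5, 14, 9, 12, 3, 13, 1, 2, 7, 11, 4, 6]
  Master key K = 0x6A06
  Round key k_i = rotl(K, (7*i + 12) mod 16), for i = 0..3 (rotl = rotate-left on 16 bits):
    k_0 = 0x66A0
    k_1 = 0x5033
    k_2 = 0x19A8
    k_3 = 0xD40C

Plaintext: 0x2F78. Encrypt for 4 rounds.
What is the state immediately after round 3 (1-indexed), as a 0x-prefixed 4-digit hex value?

s_0 = plaintext = 0x2F78
s_1 = Round(s_0, k_0) = 0xDD10
s_2 = Round(s_1, k_1) = 0x0376
s_3 = Round(s_2, k_2) = 0x07C9
s_4 = Round(s_3, k_3) = 0x5963

0x07C9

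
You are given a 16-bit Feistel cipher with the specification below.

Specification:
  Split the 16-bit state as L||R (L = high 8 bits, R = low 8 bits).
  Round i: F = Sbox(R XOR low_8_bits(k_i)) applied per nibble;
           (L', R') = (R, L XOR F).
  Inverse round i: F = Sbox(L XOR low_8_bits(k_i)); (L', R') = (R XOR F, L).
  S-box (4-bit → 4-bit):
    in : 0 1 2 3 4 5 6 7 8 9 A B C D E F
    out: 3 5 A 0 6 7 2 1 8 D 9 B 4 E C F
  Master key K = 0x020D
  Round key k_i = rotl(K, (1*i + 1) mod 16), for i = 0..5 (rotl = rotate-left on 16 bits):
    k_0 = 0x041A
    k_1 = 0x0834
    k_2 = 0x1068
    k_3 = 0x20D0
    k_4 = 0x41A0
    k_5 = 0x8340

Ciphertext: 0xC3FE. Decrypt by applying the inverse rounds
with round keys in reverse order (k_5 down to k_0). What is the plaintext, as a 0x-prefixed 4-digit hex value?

s_0 = ciphertext = 0xC3FE
s_1 = InvRound(s_0, k_5) = 0x7EC3
s_2 = InvRound(s_1, k_4) = 0x2F7E
s_3 = InvRound(s_2, k_3) = 0x812F
s_4 = InvRound(s_3, k_2) = 0xE281
s_5 = InvRound(s_4, k_1) = 0x63E2
s_6 = InvRound(s_5, k_0) = 0xFF63

0xFF63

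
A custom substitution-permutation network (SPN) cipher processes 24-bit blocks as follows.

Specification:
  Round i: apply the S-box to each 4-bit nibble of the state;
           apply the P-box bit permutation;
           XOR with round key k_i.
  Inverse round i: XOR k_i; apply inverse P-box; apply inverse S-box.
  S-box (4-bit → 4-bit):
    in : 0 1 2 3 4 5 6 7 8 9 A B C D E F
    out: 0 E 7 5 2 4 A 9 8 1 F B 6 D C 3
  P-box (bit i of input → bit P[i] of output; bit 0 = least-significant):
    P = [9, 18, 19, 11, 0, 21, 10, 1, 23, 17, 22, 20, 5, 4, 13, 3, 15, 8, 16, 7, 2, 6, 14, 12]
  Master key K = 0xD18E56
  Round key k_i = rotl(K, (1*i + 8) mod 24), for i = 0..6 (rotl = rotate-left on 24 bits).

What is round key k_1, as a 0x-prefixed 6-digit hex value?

0x1CADA3

K = 0xD18E56
k_0 = rotl(K, (1*0+8) mod 24) = rotl(K, 8) = 0x8E56D1
k_1 = rotl(K, (1*1+8) mod 24) = rotl(K, 9) = 0x1CADA3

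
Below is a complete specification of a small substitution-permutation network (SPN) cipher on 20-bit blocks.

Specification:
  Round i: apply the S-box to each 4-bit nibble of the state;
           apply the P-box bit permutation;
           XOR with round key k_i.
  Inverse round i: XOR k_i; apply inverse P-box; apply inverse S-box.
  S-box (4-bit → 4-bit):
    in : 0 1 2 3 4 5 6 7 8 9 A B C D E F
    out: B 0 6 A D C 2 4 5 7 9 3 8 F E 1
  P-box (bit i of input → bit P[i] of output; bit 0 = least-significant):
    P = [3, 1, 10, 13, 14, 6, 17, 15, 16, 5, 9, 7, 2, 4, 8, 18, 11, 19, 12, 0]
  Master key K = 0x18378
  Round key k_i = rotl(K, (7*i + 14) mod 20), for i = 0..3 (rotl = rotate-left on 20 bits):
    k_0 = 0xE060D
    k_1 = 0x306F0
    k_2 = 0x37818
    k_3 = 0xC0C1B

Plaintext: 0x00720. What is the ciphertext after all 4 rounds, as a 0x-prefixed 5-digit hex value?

s_0 = plaintext = 0x00720
s_1 = Round(s_0, k_0) = 0x02C52
s_2 = Round(s_1, k_1) = 0x98B63
s_3 = Round(s_2, k_2) = 0xA417E
s_4 = Round(s_3, k_3) = 0xA211C

0xA211C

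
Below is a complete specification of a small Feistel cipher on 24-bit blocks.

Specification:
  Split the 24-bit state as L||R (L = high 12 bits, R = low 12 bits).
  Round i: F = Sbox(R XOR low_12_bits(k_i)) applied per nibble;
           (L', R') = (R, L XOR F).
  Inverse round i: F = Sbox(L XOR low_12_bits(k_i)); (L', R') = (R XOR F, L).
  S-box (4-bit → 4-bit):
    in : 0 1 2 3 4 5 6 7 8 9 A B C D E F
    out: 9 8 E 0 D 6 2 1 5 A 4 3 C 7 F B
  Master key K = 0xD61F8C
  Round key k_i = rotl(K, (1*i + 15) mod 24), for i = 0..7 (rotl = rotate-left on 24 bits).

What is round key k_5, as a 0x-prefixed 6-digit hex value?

K = 0xD61F8C
k_0 = rotl(K, (1*0+15) mod 24) = rotl(K, 15) = 0xC66B0F
k_1 = rotl(K, (1*1+15) mod 24) = rotl(K, 16) = 0x8CD61F
k_2 = rotl(K, (1*2+15) mod 24) = rotl(K, 17) = 0x19AC3F
k_3 = rotl(K, (1*3+15) mod 24) = rotl(K, 18) = 0x33587E
k_4 = rotl(K, (1*4+15) mod 24) = rotl(K, 19) = 0x66B0FC
k_5 = rotl(K, (1*5+15) mod 24) = rotl(K, 20) = 0xCD61F8

0xCD61F8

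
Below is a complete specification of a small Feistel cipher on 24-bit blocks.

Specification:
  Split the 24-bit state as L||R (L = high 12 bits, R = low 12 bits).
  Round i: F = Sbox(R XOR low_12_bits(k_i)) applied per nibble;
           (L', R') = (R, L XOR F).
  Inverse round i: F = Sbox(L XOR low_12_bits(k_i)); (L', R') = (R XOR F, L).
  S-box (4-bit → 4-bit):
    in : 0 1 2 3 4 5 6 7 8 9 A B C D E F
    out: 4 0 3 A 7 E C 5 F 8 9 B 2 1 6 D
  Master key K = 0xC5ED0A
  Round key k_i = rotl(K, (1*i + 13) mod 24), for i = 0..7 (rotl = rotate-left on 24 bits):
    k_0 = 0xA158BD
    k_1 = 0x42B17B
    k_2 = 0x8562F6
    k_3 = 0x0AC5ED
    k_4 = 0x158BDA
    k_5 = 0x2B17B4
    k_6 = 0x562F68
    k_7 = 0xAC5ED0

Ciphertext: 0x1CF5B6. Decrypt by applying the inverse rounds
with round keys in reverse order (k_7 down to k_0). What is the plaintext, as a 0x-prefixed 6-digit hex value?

0x399945

s_0 = ciphertext = 0x1CF5B6
s_1 = InvRound(s_0, k_7) = 0x8BB1CF
s_2 = InvRound(s_1, k_6) = 0x4D58BB
s_3 = InvRound(s_2, k_5) = 0x27B4D5
s_4 = InvRound(s_3, k_4) = 0xC4527B
s_5 = InvRound(s_4, k_3) = 0xAE4C45
s_6 = InvRound(s_5, k_2) = 0x346AE4
s_7 = InvRound(s_6, k_1) = 0x945346
s_8 = InvRound(s_7, k_0) = 0x399945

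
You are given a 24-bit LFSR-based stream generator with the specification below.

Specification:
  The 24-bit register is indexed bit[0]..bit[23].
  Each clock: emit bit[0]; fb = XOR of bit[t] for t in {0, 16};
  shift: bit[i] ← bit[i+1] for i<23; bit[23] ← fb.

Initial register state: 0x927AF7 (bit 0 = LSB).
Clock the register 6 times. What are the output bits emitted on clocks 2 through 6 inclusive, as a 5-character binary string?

11011

reg_0 = 0x927AF7
clock 1: out=1, reg = 0xC93D7B
clock 2: out=1, reg = 0x649EBD
clock 3: out=1, reg = 0xB24F5E
clock 4: out=0, reg = 0x5927AF
clock 5: out=1, reg = 0x2C93D7
clock 6: out=1, reg = 0x9649EB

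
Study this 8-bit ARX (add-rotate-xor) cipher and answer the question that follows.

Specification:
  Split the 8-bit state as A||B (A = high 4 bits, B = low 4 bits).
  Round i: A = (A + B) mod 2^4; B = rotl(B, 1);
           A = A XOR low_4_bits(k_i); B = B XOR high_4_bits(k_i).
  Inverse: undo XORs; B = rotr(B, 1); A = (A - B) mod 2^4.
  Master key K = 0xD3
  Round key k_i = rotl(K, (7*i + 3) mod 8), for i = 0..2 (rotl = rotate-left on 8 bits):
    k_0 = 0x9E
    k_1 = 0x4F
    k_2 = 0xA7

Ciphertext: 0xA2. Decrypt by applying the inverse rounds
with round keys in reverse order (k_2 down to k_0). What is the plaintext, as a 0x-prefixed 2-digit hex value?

0xCC

s_0 = ciphertext = 0xA2
s_1 = InvRound(s_0, k_2) = 0x94
s_2 = InvRound(s_1, k_1) = 0x60
s_3 = InvRound(s_2, k_0) = 0xCC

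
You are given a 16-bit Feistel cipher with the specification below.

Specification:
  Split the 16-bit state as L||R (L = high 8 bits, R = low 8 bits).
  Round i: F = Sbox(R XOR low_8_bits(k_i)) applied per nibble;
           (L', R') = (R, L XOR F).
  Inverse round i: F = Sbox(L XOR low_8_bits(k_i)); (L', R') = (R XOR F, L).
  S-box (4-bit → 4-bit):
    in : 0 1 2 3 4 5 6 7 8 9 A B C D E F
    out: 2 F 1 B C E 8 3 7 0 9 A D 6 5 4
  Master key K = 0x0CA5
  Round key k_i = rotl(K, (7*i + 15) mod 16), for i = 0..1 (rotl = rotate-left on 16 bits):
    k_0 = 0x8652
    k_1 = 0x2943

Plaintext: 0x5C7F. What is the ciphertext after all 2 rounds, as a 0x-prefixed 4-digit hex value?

s_0 = plaintext = 0x5C7F
s_1 = Round(s_0, k_0) = 0x7F4A
s_2 = Round(s_1, k_1) = 0x4A5F

0x4A5F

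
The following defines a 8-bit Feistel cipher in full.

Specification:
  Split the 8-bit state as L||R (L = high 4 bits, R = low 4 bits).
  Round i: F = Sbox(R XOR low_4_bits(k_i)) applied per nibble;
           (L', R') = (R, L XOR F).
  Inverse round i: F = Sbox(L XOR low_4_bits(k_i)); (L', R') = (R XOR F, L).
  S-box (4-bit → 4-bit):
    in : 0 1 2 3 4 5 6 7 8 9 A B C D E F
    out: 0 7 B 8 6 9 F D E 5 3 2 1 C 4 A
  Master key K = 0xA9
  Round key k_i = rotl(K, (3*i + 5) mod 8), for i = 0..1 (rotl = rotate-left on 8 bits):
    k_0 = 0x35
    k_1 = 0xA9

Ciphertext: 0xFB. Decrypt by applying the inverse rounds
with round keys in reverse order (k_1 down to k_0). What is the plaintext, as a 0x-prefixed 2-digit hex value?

s_0 = ciphertext = 0xFB
s_1 = InvRound(s_0, k_1) = 0x4F
s_2 = InvRound(s_1, k_0) = 0x84

0x84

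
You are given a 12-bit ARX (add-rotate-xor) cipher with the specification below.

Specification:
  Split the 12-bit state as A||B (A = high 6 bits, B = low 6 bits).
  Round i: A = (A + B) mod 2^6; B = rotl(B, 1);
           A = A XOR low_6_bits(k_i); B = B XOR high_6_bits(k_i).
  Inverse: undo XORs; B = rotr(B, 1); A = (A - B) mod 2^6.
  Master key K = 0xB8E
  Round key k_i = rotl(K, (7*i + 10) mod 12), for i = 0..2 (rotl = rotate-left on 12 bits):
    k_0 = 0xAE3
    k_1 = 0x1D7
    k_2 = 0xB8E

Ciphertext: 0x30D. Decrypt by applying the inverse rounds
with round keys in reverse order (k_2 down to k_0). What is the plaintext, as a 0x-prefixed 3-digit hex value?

s_0 = ciphertext = 0x30D
s_1 = InvRound(s_0, k_2) = 0x471
s_2 = InvRound(s_1, k_1) = 0xADB
s_3 = InvRound(s_2, k_0) = 0xC18

0xC18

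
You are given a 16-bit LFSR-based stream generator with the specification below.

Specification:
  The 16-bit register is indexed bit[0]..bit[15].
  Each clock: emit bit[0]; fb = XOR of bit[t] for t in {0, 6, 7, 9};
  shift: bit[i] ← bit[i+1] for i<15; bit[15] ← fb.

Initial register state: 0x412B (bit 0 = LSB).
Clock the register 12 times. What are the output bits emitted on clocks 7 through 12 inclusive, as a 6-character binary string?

reg_0 = 0x412B
clock 1: out=1, reg = 0xA095
clock 2: out=1, reg = 0x504A
clock 3: out=0, reg = 0xA825
clock 4: out=1, reg = 0xD412
clock 5: out=0, reg = 0x6A09
clock 6: out=1, reg = 0x3504
clock 7: out=0, reg = 0x1A82
clock 8: out=0, reg = 0x0D41
clock 9: out=1, reg = 0x06A0
clock 10: out=0, reg = 0x0350
clock 11: out=0, reg = 0x01A8
clock 12: out=0, reg = 0x80D4

001000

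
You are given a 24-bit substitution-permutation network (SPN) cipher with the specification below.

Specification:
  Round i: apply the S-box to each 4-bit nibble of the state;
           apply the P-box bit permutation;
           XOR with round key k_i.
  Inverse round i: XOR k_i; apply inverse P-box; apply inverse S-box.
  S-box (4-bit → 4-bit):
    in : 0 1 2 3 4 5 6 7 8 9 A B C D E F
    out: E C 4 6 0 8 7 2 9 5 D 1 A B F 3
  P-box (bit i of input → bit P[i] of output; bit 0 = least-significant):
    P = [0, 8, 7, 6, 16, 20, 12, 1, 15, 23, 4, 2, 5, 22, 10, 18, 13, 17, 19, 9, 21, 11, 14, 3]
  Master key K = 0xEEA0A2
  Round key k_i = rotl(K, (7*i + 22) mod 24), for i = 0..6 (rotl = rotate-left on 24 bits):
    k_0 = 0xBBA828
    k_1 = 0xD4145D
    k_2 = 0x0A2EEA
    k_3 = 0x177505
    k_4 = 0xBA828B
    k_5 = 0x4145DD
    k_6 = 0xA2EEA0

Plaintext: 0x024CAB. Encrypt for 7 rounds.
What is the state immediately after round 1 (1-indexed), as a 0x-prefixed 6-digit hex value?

0x32F027

s_0 = plaintext = 0x024CAB
s_1 = Round(s_0, k_0) = 0x32F027
s_2 = Round(s_1, k_1) = 0x1C4D69
s_3 = Round(s_2, k_2) = 0x99FC67
s_4 = Round(s_3, k_3) = 0xEE0421
s_5 = Round(s_4, k_4) = 0xD4FC43
s_6 = Round(s_5, k_5) = 0xA14C71
s_7 = Round(s_6, k_6) = 0x1AAC6C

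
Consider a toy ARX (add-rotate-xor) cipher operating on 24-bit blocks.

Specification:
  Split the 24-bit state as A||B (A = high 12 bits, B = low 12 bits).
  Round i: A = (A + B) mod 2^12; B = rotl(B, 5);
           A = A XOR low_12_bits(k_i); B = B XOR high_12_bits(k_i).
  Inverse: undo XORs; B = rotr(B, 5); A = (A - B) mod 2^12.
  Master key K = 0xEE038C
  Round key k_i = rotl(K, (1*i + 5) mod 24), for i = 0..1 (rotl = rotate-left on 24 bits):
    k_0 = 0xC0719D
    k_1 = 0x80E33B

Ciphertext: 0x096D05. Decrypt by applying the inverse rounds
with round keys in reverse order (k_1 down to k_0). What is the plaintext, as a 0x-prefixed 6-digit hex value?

s_0 = ciphertext = 0x096D05
s_1 = InvRound(s_0, k_1) = 0xE055A8
s_2 = InvRound(s_1, k_0) = 0x7CB7CD

0x7CB7CD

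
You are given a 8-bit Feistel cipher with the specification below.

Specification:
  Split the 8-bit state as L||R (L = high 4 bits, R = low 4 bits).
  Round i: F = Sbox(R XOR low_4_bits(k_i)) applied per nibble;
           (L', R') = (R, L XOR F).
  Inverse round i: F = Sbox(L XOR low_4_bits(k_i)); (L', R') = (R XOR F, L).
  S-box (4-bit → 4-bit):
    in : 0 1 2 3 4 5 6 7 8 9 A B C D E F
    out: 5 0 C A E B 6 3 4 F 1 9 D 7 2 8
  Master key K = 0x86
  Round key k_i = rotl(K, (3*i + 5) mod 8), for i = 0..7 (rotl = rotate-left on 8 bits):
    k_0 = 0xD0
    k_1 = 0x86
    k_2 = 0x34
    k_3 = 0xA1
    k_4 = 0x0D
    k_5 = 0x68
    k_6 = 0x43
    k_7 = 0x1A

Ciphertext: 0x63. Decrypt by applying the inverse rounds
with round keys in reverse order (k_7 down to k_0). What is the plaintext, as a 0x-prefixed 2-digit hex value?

s_0 = ciphertext = 0x63
s_1 = InvRound(s_0, k_7) = 0xE6
s_2 = InvRound(s_1, k_6) = 0x1E
s_3 = InvRound(s_2, k_5) = 0x11
s_4 = InvRound(s_3, k_4) = 0xC1
s_5 = InvRound(s_4, k_3) = 0x6C
s_6 = InvRound(s_5, k_2) = 0x06
s_7 = InvRound(s_6, k_1) = 0x00
s_8 = InvRound(s_7, k_0) = 0x50

0x50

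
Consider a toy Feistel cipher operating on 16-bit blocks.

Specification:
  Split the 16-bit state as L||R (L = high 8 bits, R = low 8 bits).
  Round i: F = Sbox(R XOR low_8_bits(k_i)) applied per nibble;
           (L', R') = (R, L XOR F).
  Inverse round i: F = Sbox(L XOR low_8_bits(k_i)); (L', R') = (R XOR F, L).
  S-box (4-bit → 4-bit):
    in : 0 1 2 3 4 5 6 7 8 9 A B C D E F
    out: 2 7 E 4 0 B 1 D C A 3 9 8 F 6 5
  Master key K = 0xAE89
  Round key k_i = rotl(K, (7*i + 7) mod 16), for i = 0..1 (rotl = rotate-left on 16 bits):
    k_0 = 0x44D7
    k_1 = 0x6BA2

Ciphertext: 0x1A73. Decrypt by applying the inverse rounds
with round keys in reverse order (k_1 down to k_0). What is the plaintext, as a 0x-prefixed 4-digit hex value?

s_0 = ciphertext = 0x1A73
s_1 = InvRound(s_0, k_1) = 0xEF1A
s_2 = InvRound(s_1, k_0) = 0x56EF

0x56EF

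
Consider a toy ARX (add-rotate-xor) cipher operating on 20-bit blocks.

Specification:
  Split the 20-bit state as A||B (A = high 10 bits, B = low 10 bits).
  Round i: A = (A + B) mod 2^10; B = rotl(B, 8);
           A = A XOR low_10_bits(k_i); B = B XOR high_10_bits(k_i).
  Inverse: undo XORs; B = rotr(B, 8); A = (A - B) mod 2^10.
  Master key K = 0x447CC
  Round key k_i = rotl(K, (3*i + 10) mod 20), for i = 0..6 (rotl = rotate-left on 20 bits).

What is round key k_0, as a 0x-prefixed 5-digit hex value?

K = 0x447CC
k_0 = rotl(K, (3*0+10) mod 20) = rotl(K, 10) = 0xF3111

0xF3111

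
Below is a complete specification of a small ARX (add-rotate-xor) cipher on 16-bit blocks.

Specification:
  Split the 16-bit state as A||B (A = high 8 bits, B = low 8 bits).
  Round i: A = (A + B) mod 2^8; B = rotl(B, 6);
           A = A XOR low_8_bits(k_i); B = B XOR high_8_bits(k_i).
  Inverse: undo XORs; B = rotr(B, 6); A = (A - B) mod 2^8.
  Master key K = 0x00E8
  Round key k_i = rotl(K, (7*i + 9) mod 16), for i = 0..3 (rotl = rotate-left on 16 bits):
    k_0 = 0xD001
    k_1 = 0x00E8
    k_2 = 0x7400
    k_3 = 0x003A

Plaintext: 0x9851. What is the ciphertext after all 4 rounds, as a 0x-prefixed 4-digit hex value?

0xDB0F

s_0 = plaintext = 0x9851
s_1 = Round(s_0, k_0) = 0xE884
s_2 = Round(s_1, k_1) = 0x8421
s_3 = Round(s_2, k_2) = 0xA53C
s_4 = Round(s_3, k_3) = 0xDB0F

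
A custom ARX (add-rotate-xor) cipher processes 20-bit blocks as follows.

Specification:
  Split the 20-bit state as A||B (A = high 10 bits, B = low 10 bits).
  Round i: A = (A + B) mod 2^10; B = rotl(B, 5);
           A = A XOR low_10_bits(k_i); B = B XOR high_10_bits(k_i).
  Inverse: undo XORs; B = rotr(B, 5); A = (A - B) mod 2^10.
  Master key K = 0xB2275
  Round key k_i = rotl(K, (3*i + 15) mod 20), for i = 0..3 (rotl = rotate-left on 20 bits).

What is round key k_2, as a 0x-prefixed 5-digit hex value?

K = 0xB2275
k_0 = rotl(K, (3*0+15) mod 20) = rotl(K, 15) = 0xAD913
k_1 = rotl(K, (3*1+15) mod 20) = rotl(K, 18) = 0x6C89D
k_2 = rotl(K, (3*2+15) mod 20) = rotl(K, 1) = 0x644EB

0x644EB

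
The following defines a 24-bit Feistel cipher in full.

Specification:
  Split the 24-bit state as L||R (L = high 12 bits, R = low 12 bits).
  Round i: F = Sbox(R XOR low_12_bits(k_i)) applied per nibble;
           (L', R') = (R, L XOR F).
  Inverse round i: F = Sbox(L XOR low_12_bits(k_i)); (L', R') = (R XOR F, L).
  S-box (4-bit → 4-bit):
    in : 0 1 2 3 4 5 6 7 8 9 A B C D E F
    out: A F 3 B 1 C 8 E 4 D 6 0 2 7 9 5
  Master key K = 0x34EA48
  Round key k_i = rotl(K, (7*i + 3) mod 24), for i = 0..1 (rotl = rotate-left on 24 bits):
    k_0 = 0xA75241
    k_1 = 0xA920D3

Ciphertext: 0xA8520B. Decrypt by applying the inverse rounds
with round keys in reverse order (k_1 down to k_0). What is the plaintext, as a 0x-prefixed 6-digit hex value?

0x2C64C3

s_0 = ciphertext = 0xA8520B
s_1 = InvRound(s_0, k_1) = 0x4C3A85
s_2 = InvRound(s_1, k_0) = 0x2C64C3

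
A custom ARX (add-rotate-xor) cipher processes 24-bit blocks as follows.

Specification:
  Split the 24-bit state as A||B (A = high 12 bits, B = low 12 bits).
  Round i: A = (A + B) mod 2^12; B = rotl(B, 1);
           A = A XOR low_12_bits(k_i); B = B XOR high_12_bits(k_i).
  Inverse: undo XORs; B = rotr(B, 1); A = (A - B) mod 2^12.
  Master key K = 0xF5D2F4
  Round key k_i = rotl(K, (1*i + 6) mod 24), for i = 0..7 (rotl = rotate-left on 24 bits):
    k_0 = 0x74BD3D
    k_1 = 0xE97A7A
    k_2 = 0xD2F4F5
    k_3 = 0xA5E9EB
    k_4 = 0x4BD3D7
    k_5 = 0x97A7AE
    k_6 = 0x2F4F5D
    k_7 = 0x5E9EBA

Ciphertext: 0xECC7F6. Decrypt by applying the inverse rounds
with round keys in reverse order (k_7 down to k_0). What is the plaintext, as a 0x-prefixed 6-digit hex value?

s_0 = ciphertext = 0xECC7F6
s_1 = InvRound(s_0, k_7) = 0x76790F
s_2 = InvRound(s_1, k_6) = 0xA3DDFD
s_3 = InvRound(s_2, k_5) = 0x350A43
s_4 = InvRound(s_3, k_4) = 0x90877F
s_5 = InvRound(s_4, k_3) = 0x253E90
s_6 = InvRound(s_5, k_2) = 0xCC79DF
s_7 = InvRound(s_6, k_1) = 0x3193A4
s_8 = InvRound(s_7, k_0) = 0x3ADA77

0x3ADA77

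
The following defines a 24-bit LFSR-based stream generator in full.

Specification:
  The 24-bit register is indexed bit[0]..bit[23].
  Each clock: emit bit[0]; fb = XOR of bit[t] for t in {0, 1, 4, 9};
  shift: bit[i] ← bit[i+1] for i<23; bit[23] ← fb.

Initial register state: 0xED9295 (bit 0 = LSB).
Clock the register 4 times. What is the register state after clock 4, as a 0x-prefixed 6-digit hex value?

0xFED929

reg_0 = 0xED9295
clock 1: out=1, reg = 0xF6C94A
clock 2: out=0, reg = 0xFB64A5
clock 3: out=1, reg = 0xFDB252
clock 4: out=0, reg = 0xFED929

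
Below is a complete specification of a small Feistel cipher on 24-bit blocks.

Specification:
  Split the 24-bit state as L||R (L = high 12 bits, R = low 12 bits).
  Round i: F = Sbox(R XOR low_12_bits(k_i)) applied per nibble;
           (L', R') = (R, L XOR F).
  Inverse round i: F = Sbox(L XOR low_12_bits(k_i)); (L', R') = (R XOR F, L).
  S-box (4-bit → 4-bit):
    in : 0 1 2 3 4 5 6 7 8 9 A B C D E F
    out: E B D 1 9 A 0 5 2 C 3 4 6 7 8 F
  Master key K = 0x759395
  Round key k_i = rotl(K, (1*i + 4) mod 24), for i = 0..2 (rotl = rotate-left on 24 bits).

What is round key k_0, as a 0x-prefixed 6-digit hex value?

K = 0x759395
k_0 = rotl(K, (1*0+4) mod 24) = rotl(K, 4) = 0x593957

0x593957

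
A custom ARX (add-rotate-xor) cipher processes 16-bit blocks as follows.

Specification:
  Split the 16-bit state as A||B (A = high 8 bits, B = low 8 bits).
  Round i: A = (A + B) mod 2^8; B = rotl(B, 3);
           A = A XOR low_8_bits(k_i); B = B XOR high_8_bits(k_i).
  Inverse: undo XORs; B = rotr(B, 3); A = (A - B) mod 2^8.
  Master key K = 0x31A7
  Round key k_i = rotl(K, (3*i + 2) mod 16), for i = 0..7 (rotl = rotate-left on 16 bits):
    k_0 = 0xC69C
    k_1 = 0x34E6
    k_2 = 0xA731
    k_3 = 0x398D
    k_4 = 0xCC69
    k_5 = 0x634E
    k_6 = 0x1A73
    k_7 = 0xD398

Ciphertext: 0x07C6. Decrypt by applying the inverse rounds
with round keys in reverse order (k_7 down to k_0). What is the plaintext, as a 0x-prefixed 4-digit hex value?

0x51CC

s_0 = ciphertext = 0x07C6
s_1 = InvRound(s_0, k_7) = 0xFDA2
s_2 = InvRound(s_1, k_6) = 0x7717
s_3 = InvRound(s_2, k_5) = 0xAB8E
s_4 = InvRound(s_3, k_4) = 0x7A48
s_5 = InvRound(s_4, k_3) = 0xC92E
s_6 = InvRound(s_5, k_2) = 0xC731
s_7 = InvRound(s_6, k_1) = 0x81A0
s_8 = InvRound(s_7, k_0) = 0x51CC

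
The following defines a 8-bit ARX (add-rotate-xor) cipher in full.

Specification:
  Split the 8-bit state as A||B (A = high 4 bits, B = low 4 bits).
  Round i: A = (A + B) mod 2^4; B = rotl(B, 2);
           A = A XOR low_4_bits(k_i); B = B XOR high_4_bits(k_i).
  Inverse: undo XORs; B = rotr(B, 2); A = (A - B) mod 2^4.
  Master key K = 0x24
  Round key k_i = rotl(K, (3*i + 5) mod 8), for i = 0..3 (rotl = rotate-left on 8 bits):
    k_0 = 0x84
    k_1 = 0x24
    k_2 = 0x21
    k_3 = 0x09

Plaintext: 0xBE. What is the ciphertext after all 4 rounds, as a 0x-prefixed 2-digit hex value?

0x56

s_0 = plaintext = 0xBE
s_1 = Round(s_0, k_0) = 0xD3
s_2 = Round(s_1, k_1) = 0x4E
s_3 = Round(s_2, k_2) = 0x39
s_4 = Round(s_3, k_3) = 0x56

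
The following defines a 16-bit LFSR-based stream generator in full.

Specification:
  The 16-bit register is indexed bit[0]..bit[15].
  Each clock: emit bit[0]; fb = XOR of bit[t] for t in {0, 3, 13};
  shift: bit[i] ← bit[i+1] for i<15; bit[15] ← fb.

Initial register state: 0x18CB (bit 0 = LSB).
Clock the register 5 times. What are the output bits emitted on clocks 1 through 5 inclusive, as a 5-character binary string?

reg_0 = 0x18CB
clock 1: out=1, reg = 0x0C65
clock 2: out=1, reg = 0x8632
clock 3: out=0, reg = 0x4319
clock 4: out=1, reg = 0x218C
clock 5: out=0, reg = 0x10C6

11010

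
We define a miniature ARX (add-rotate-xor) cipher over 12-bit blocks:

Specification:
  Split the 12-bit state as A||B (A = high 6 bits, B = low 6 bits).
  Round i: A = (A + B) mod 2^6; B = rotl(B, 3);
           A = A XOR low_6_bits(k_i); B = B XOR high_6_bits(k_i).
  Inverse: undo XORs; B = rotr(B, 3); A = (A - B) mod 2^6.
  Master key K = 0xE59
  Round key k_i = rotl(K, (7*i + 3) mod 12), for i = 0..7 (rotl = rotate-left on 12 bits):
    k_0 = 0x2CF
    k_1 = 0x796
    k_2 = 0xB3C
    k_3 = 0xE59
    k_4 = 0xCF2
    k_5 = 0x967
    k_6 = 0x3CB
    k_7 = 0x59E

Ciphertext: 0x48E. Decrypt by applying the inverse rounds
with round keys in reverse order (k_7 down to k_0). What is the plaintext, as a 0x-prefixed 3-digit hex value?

s_0 = ciphertext = 0x48E
s_1 = InvRound(s_0, k_7) = 0x243
s_2 = InvRound(s_1, k_6) = 0x861
s_3 = InvRound(s_2, k_5) = 0x9A0
s_4 = InvRound(s_3, k_4) = 0xE9A
s_5 = InvRound(s_4, k_3) = 0x1DC
s_6 = InvRound(s_5, k_2) = 0xD46
s_7 = InvRound(s_6, k_1) = 0x803
s_8 = InvRound(s_7, k_0) = 0xB81

0xB81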